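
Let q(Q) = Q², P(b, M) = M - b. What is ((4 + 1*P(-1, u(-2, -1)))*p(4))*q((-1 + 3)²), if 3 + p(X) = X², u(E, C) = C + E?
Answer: 416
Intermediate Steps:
p(X) = -3 + X²
((4 + 1*P(-1, u(-2, -1)))*p(4))*q((-1 + 3)²) = ((4 + 1*((-1 - 2) - 1*(-1)))*(-3 + 4²))*((-1 + 3)²)² = ((4 + 1*(-3 + 1))*(-3 + 16))*(2²)² = ((4 + 1*(-2))*13)*4² = ((4 - 2)*13)*16 = (2*13)*16 = 26*16 = 416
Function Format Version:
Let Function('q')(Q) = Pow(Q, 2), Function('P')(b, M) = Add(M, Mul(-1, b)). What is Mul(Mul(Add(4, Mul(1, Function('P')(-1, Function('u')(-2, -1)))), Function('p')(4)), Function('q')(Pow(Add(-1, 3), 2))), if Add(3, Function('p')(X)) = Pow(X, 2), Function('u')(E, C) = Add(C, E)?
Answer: 416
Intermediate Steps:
Function('p')(X) = Add(-3, Pow(X, 2))
Mul(Mul(Add(4, Mul(1, Function('P')(-1, Function('u')(-2, -1)))), Function('p')(4)), Function('q')(Pow(Add(-1, 3), 2))) = Mul(Mul(Add(4, Mul(1, Add(Add(-1, -2), Mul(-1, -1)))), Add(-3, Pow(4, 2))), Pow(Pow(Add(-1, 3), 2), 2)) = Mul(Mul(Add(4, Mul(1, Add(-3, 1))), Add(-3, 16)), Pow(Pow(2, 2), 2)) = Mul(Mul(Add(4, Mul(1, -2)), 13), Pow(4, 2)) = Mul(Mul(Add(4, -2), 13), 16) = Mul(Mul(2, 13), 16) = Mul(26, 16) = 416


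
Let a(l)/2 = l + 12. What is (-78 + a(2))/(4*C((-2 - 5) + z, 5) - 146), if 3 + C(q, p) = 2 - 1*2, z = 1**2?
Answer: 25/79 ≈ 0.31646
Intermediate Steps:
z = 1
a(l) = 24 + 2*l (a(l) = 2*(l + 12) = 2*(12 + l) = 24 + 2*l)
C(q, p) = -3 (C(q, p) = -3 + (2 - 1*2) = -3 + (2 - 2) = -3 + 0 = -3)
(-78 + a(2))/(4*C((-2 - 5) + z, 5) - 146) = (-78 + (24 + 2*2))/(4*(-3) - 146) = (-78 + (24 + 4))/(-12 - 146) = (-78 + 28)/(-158) = -50*(-1/158) = 25/79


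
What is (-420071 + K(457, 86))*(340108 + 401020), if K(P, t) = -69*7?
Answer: -311684344912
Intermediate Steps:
K(P, t) = -483
(-420071 + K(457, 86))*(340108 + 401020) = (-420071 - 483)*(340108 + 401020) = -420554*741128 = -311684344912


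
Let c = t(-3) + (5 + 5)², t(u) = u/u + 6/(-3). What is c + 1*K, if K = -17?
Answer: 82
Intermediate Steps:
t(u) = -1 (t(u) = 1 + 6*(-⅓) = 1 - 2 = -1)
c = 99 (c = -1 + (5 + 5)² = -1 + 10² = -1 + 100 = 99)
c + 1*K = 99 + 1*(-17) = 99 - 17 = 82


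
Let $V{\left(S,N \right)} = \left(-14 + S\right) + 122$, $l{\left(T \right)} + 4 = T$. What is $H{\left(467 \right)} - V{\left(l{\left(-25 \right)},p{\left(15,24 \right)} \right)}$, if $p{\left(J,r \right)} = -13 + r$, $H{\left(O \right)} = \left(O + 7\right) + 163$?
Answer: $558$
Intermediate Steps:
$H{\left(O \right)} = 170 + O$ ($H{\left(O \right)} = \left(7 + O\right) + 163 = 170 + O$)
$l{\left(T \right)} = -4 + T$
$V{\left(S,N \right)} = 108 + S$
$H{\left(467 \right)} - V{\left(l{\left(-25 \right)},p{\left(15,24 \right)} \right)} = \left(170 + 467\right) - \left(108 - 29\right) = 637 - \left(108 - 29\right) = 637 - 79 = 558$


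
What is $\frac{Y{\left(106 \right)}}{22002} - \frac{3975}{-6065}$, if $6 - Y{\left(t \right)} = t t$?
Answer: $\frac{1934800}{13344213} \approx 0.14499$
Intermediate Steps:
$Y{\left(t \right)} = 6 - t^{2}$ ($Y{\left(t \right)} = 6 - t t = 6 - t^{2}$)
$\frac{Y{\left(106 \right)}}{22002} - \frac{3975}{-6065} = \frac{6 - 106^{2}}{22002} - \frac{3975}{-6065} = \left(6 - 11236\right) \frac{1}{22002} - - \frac{795}{1213} = \left(6 - 11236\right) \frac{1}{22002} + \frac{795}{1213} = \left(-11230\right) \frac{1}{22002} + \frac{795}{1213} = - \frac{5615}{11001} + \frac{795}{1213} = \frac{1934800}{13344213}$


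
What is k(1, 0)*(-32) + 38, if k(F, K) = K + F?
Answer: 6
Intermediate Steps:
k(F, K) = F + K
k(1, 0)*(-32) + 38 = (1 + 0)*(-32) + 38 = 1*(-32) + 38 = -32 + 38 = 6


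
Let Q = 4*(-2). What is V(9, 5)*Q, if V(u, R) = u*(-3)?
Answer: 216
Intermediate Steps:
V(u, R) = -3*u
Q = -8
V(9, 5)*Q = -3*9*(-8) = -27*(-8) = 216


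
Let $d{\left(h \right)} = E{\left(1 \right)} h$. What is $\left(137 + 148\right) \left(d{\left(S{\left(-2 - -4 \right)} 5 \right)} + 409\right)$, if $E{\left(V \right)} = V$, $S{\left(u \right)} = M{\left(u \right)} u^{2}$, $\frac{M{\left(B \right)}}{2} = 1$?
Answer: $127965$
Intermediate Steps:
$M{\left(B \right)} = 2$ ($M{\left(B \right)} = 2 \cdot 1 = 2$)
$S{\left(u \right)} = 2 u^{2}$
$d{\left(h \right)} = h$ ($d{\left(h \right)} = 1 h = h$)
$\left(137 + 148\right) \left(d{\left(S{\left(-2 - -4 \right)} 5 \right)} + 409\right) = \left(137 + 148\right) \left(2 \left(-2 - -4\right)^{2} \cdot 5 + 409\right) = 285 \left(2 \left(-2 + 4\right)^{2} \cdot 5 + 409\right) = 285 \left(2 \cdot 2^{2} \cdot 5 + 409\right) = 285 \left(2 \cdot 4 \cdot 5 + 409\right) = 285 \left(8 \cdot 5 + 409\right) = 285 \left(40 + 409\right) = 285 \cdot 449 = 127965$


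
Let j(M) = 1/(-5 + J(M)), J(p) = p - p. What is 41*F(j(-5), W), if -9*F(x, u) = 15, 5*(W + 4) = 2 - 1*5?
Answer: -205/3 ≈ -68.333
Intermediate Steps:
J(p) = 0
W = -23/5 (W = -4 + (2 - 1*5)/5 = -4 + (2 - 5)/5 = -4 + (⅕)*(-3) = -4 - ⅗ = -23/5 ≈ -4.6000)
j(M) = -⅕ (j(M) = 1/(-5 + 0) = 1/(-5) = -⅕)
F(x, u) = -5/3 (F(x, u) = -⅑*15 = -5/3)
41*F(j(-5), W) = 41*(-5/3) = -205/3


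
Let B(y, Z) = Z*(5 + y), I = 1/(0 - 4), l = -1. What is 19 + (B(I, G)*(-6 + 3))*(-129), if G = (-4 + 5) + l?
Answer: 19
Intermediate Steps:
I = -¼ (I = 1/(-4) = -¼ ≈ -0.25000)
G = 0 (G = (-4 + 5) - 1 = 1 - 1 = 0)
19 + (B(I, G)*(-6 + 3))*(-129) = 19 + ((0*(5 - ¼))*(-6 + 3))*(-129) = 19 + ((0*(19/4))*(-3))*(-129) = 19 + (0*(-3))*(-129) = 19 + 0*(-129) = 19 + 0 = 19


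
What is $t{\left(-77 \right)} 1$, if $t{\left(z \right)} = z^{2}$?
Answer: $5929$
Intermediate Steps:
$t{\left(-77 \right)} 1 = \left(-77\right)^{2} \cdot 1 = 5929 \cdot 1 = 5929$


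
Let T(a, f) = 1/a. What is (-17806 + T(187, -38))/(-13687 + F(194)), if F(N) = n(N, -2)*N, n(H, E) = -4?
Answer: 369969/300509 ≈ 1.2311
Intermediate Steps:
F(N) = -4*N
(-17806 + T(187, -38))/(-13687 + F(194)) = (-17806 + 1/187)/(-13687 - 4*194) = (-17806 + 1/187)/(-13687 - 776) = -3329721/187/(-14463) = -3329721/187*(-1/14463) = 369969/300509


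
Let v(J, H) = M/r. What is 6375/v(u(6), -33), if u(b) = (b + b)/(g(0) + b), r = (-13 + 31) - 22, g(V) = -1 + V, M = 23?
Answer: -25500/23 ≈ -1108.7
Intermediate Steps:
r = -4 (r = 18 - 22 = -4)
u(b) = 2*b/(-1 + b) (u(b) = (b + b)/((-1 + 0) + b) = (2*b)/(-1 + b) = 2*b/(-1 + b))
v(J, H) = -23/4 (v(J, H) = 23/(-4) = 23*(-¼) = -23/4)
6375/v(u(6), -33) = 6375/(-23/4) = 6375*(-4/23) = -25500/23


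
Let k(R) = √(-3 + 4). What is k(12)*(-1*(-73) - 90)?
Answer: -17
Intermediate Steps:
k(R) = 1 (k(R) = √1 = 1)
k(12)*(-1*(-73) - 90) = 1*(-1*(-73) - 90) = 1*(73 - 90) = 1*(-17) = -17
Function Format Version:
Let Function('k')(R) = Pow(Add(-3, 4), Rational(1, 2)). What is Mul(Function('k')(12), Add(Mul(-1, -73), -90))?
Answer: -17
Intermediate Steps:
Function('k')(R) = 1 (Function('k')(R) = Pow(1, Rational(1, 2)) = 1)
Mul(Function('k')(12), Add(Mul(-1, -73), -90)) = Mul(1, Add(Mul(-1, -73), -90)) = Mul(1, Add(73, -90)) = Mul(1, -17) = -17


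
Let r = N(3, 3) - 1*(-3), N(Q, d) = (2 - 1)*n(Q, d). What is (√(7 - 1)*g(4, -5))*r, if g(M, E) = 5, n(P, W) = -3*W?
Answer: -30*√6 ≈ -73.485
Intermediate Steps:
N(Q, d) = -3*d (N(Q, d) = (2 - 1)*(-3*d) = 1*(-3*d) = -3*d)
r = -6 (r = -3*3 - 1*(-3) = -9 + 3 = -6)
(√(7 - 1)*g(4, -5))*r = (√(7 - 1)*5)*(-6) = (√6*5)*(-6) = (5*√6)*(-6) = -30*√6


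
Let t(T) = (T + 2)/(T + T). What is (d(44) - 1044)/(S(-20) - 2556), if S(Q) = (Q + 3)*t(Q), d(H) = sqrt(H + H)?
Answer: 2320/5697 - 40*sqrt(22)/51273 ≈ 0.40357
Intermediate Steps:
t(T) = (2 + T)/(2*T) (t(T) = (2 + T)/((2*T)) = (2 + T)*(1/(2*T)) = (2 + T)/(2*T))
d(H) = sqrt(2)*sqrt(H) (d(H) = sqrt(2*H) = sqrt(2)*sqrt(H))
S(Q) = (2 + Q)*(3 + Q)/(2*Q) (S(Q) = (Q + 3)*((2 + Q)/(2*Q)) = (3 + Q)*((2 + Q)/(2*Q)) = (2 + Q)*(3 + Q)/(2*Q))
(d(44) - 1044)/(S(-20) - 2556) = (sqrt(2)*sqrt(44) - 1044)/((1/2)*(2 - 20)*(3 - 20)/(-20) - 2556) = (sqrt(2)*(2*sqrt(11)) - 1044)/((1/2)*(-1/20)*(-18)*(-17) - 2556) = (2*sqrt(22) - 1044)/(-153/20 - 2556) = (-1044 + 2*sqrt(22))/(-51273/20) = (-1044 + 2*sqrt(22))*(-20/51273) = 2320/5697 - 40*sqrt(22)/51273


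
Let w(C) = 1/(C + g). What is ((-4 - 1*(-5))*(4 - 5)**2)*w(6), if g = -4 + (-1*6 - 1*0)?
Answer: -1/4 ≈ -0.25000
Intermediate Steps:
g = -10 (g = -4 + (-6 + 0) = -4 - 6 = -10)
w(C) = 1/(-10 + C) (w(C) = 1/(C - 10) = 1/(-10 + C))
((-4 - 1*(-5))*(4 - 5)**2)*w(6) = ((-4 - 1*(-5))*(4 - 5)**2)/(-10 + 6) = ((-4 + 5)*(-1)**2)/(-4) = (1*1)*(-1/4) = 1*(-1/4) = -1/4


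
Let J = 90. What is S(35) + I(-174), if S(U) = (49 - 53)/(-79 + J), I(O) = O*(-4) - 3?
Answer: 7619/11 ≈ 692.64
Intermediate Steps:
I(O) = -3 - 4*O (I(O) = -4*O - 3 = -3 - 4*O)
S(U) = -4/11 (S(U) = (49 - 53)/(-79 + 90) = -4/11)
S(35) + I(-174) = -4/11 + (-3 - 4*(-174)) = -4/11 + (-3 + 696) = -4/11 + 693 = 7619/11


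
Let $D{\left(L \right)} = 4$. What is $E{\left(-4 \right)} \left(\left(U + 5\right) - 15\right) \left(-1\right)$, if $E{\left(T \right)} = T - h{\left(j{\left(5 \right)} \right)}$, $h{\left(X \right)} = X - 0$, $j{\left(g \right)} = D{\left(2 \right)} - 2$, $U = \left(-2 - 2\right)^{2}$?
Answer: $36$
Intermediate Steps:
$U = 16$ ($U = \left(-4\right)^{2} = 16$)
$j{\left(g \right)} = 2$ ($j{\left(g \right)} = 4 - 2 = 2$)
$h{\left(X \right)} = X$ ($h{\left(X \right)} = X + 0 = X$)
$E{\left(T \right)} = -2 + T$ ($E{\left(T \right)} = T - 2 = -2 + T$)
$E{\left(-4 \right)} \left(\left(U + 5\right) - 15\right) \left(-1\right) = \left(-2 - 4\right) \left(\left(16 + 5\right) - 15\right) \left(-1\right) = - 6 \left(21 - 15\right) \left(-1\right) = \left(-6\right) 6 \left(-1\right) = \left(-36\right) \left(-1\right) = 36$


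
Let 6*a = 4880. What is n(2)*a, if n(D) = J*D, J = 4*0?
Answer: 0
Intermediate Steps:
a = 2440/3 (a = (⅙)*4880 = 2440/3 ≈ 813.33)
J = 0
n(D) = 0 (n(D) = 0*D = 0)
n(2)*a = 0*(2440/3) = 0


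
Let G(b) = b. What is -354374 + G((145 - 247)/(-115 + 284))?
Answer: -59889308/169 ≈ -3.5437e+5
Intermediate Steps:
-354374 + G((145 - 247)/(-115 + 284)) = -354374 + (145 - 247)/(-115 + 284) = -354374 - 102/169 = -59889308/169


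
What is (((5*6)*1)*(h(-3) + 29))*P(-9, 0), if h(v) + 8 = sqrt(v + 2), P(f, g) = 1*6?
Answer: 3780 + 180*I ≈ 3780.0 + 180.0*I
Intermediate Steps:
P(f, g) = 6
h(v) = -8 + sqrt(2 + v) (h(v) = -8 + sqrt(v + 2) = -8 + sqrt(2 + v))
(((5*6)*1)*(h(-3) + 29))*P(-9, 0) = (((5*6)*1)*((-8 + sqrt(2 - 3)) + 29))*6 = ((30*1)*((-8 + sqrt(-1)) + 29))*6 = (30*((-8 + I) + 29))*6 = (30*(21 + I))*6 = (630 + 30*I)*6 = 3780 + 180*I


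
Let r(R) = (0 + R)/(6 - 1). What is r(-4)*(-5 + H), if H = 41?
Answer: -144/5 ≈ -28.800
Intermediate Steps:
r(R) = R/5
r(-4)*(-5 + H) = ((⅕)*(-4))*(-5 + 41) = -⅘*36 = -144/5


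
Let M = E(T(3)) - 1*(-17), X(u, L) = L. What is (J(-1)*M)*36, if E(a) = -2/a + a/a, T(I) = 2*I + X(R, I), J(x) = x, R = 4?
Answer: -640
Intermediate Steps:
T(I) = 3*I (T(I) = 2*I + I = 3*I)
E(a) = 1 - 2/a (E(a) = -2/a + 1 = 1 - 2/a)
M = 160/9 (M = (-2 + 3*3)/((3*3)) - 1*(-17) = (-2 + 9)/9 + 17 = (1/9)*7 + 17 = 7/9 + 17 = 160/9 ≈ 17.778)
(J(-1)*M)*36 = -1*160/9*36 = -160/9*36 = -640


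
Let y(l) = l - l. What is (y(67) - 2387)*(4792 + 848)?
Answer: -13462680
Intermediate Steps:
y(l) = 0
(y(67) - 2387)*(4792 + 848) = (0 - 2387)*(4792 + 848) = -2387*5640 = -13462680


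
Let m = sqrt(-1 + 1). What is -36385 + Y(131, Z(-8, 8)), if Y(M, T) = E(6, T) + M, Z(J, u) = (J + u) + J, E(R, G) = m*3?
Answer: -36254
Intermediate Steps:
m = 0 (m = sqrt(0) = 0)
E(R, G) = 0 (E(R, G) = 0*3 = 0)
Z(J, u) = u + 2*J
Y(M, T) = M (Y(M, T) = 0 + M = M)
-36385 + Y(131, Z(-8, 8)) = -36385 + 131 = -36254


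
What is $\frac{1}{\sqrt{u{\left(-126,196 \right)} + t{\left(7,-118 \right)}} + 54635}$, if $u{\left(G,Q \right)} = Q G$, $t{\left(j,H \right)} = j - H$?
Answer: $\frac{54635}{2985007796} - \frac{i \sqrt{24571}}{2985007796} \approx 1.8303 \cdot 10^{-5} - 5.2513 \cdot 10^{-8} i$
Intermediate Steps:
$u{\left(G,Q \right)} = G Q$
$\frac{1}{\sqrt{u{\left(-126,196 \right)} + t{\left(7,-118 \right)}} + 54635} = \frac{1}{\sqrt{\left(-126\right) 196 + \left(7 - -118\right)} + 54635} = \frac{1}{\sqrt{-24696 + \left(7 + 118\right)} + 54635} = \frac{1}{\sqrt{-24696 + 125} + 54635} = \frac{1}{\sqrt{-24571} + 54635} = \frac{1}{i \sqrt{24571} + 54635} = \frac{1}{54635 + i \sqrt{24571}}$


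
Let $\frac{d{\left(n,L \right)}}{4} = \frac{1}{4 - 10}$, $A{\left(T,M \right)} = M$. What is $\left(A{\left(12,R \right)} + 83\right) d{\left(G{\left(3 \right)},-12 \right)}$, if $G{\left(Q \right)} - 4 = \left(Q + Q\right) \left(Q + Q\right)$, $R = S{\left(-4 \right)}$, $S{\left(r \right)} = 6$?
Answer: $- \frac{178}{3} \approx -59.333$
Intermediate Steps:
$R = 6$
$G{\left(Q \right)} = 4 + 4 Q^{2}$ ($G{\left(Q \right)} = 4 + \left(Q + Q\right) \left(Q + Q\right) = 4 + 2 Q 2 Q = 4 + 4 Q^{2}$)
$d{\left(n,L \right)} = - \frac{2}{3}$ ($d{\left(n,L \right)} = \frac{4}{4 - 10} = \frac{4}{-6} = 4 \left(- \frac{1}{6}\right) = - \frac{2}{3}$)
$\left(A{\left(12,R \right)} + 83\right) d{\left(G{\left(3 \right)},-12 \right)} = \left(6 + 83\right) \left(- \frac{2}{3}\right) = 89 \left(- \frac{2}{3}\right) = - \frac{178}{3}$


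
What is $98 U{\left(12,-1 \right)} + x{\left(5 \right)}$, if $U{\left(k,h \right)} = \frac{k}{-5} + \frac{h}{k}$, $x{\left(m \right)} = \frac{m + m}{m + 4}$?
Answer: $- \frac{21803}{90} \approx -242.26$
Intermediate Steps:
$x{\left(m \right)} = \frac{2 m}{4 + m}$
$U{\left(k,h \right)} = - \frac{k}{5} + \frac{h}{k}$ ($U{\left(k,h \right)} = k \left(- \frac{1}{5}\right) + \frac{h}{k} = - \frac{k}{5} + \frac{h}{k}$)
$98 U{\left(12,-1 \right)} + x{\left(5 \right)} = 98 \left(\left(- \frac{1}{5}\right) 12 - \frac{1}{12}\right) + 2 \cdot 5 \frac{1}{4 + 5} = 98 \left(- \frac{12}{5} - \frac{1}{12}\right) + 2 \cdot 5 \cdot \frac{1}{9} = 98 \left(- \frac{149}{60}\right) + \frac{10}{9} = - \frac{7301}{30} + \frac{10}{9} = - \frac{21803}{90}$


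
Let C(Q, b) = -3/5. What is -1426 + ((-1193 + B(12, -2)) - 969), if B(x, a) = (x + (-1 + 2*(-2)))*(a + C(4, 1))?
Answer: -18031/5 ≈ -3606.2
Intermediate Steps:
C(Q, b) = -⅗ (C(Q, b) = -3*⅕ = -⅗)
B(x, a) = (-5 + x)*(-⅗ + a) (B(x, a) = (x + (-1 + 2*(-2)))*(a - ⅗) = (x + (-1 - 4))*(-⅗ + a) = (x - 5)*(-⅗ + a) = (-5 + x)*(-⅗ + a))
-1426 + ((-1193 + B(12, -2)) - 969) = -1426 + ((-1193 + (3 - 5*(-2) - ⅗*12 - 2*12)) - 969) = -1426 + ((-1193 + (3 + 10 - 36/5 - 24)) - 969) = -1426 + ((-1193 - 91/5) - 969) = -1426 + (-6056/5 - 969) = -1426 - 10901/5 = -18031/5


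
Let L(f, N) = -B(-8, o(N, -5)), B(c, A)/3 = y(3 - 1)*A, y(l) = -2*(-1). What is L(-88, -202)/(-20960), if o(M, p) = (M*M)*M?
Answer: -3090903/1310 ≈ -2359.5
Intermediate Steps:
y(l) = 2
o(M, p) = M³ (o(M, p) = M²*M = M³)
B(c, A) = 6*A (B(c, A) = 3*(2*A) = 6*A)
L(f, N) = -6*N³
L(-88, -202)/(-20960) = -6*(-202)³/(-20960) = -6*(-8242408)*(-1/20960) = 49454448*(-1/20960) = -3090903/1310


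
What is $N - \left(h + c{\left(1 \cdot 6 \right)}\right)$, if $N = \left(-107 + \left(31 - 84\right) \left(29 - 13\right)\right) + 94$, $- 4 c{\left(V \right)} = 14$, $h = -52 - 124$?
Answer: $- \frac{1363}{2} \approx -681.5$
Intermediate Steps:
$h = -176$
$c{\left(V \right)} = - \frac{7}{2}$ ($c{\left(V \right)} = \left(- \frac{1}{4}\right) 14 = - \frac{7}{2}$)
$N = -861$ ($N = \left(-107 - 848\right) + 94 = -955 + 94 = -861$)
$N - \left(h + c{\left(1 \cdot 6 \right)}\right) = -861 - \left(-176 - \frac{7}{2}\right) = -861 - - \frac{359}{2} = -861 + \frac{359}{2} = - \frac{1363}{2}$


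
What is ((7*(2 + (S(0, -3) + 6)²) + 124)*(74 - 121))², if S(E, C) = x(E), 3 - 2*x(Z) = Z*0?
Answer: 9993800961/16 ≈ 6.2461e+8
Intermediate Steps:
x(Z) = 3/2 (x(Z) = 3/2 - Z*0/2 = 3/2 - ½*0 = 3/2 + 0 = 3/2)
S(E, C) = 3/2
((7*(2 + (S(0, -3) + 6)²) + 124)*(74 - 121))² = ((7*(2 + (3/2 + 6)²) + 124)*(74 - 121))² = ((7*(2 + (15/2)²) + 124)*(-47))² = ((7*(2 + 225/4) + 124)*(-47))² = ((7*(233/4) + 124)*(-47))² = ((1631/4 + 124)*(-47))² = ((2127/4)*(-47))² = (-99969/4)² = 9993800961/16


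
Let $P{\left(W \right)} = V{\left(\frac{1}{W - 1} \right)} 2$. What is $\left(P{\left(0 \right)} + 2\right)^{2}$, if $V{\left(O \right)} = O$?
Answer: $0$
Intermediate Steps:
$P{\left(W \right)} = \frac{2}{-1 + W}$ ($P{\left(W \right)} = \frac{1}{W - 1} \cdot 2 = \frac{1}{-1 + W} 2 = \frac{2}{-1 + W}$)
$\left(P{\left(0 \right)} + 2\right)^{2} = \left(\frac{2}{-1 + 0} + 2\right)^{2} = \left(\frac{2}{-1} + 2\right)^{2} = \left(2 \left(-1\right) + 2\right)^{2} = \left(-2 + 2\right)^{2} = 0^{2} = 0$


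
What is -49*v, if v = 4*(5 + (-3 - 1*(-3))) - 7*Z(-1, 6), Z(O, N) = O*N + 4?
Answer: -1666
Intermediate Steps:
Z(O, N) = 4 + N*O (Z(O, N) = N*O + 4 = 4 + N*O)
v = 34 (v = 4*(5 + (-3 - 1*(-3))) - 7*(4 + 6*(-1)) = 4*(5 + (-3 + 3)) - 7*(4 - 6) = 4*(5 + 0) - 7*(-2) = 4*5 + 14 = 20 + 14 = 34)
-49*v = -49*34 = -1666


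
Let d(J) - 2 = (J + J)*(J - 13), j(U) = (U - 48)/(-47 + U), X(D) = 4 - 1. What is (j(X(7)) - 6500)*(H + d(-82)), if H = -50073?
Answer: 9862873905/44 ≈ 2.2416e+8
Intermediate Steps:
X(D) = 3
j(U) = (-48 + U)/(-47 + U)
d(J) = 2 + 2*J*(-13 + J) (d(J) = 2 + (J + J)*(J - 13) = 2 + (2*J)*(-13 + J) = 2 + 2*J*(-13 + J))
(j(X(7)) - 6500)*(H + d(-82)) = ((-48 + 3)/(-47 + 3) - 6500)*(-50073 + (2 - 26*(-82) + 2*(-82)²)) = (-45/(-44) - 6500)*(-50073 + (2 + 2132 + 2*6724)) = (-1/44*(-45) - 6500)*(-50073 + (2 + 2132 + 13448)) = (45/44 - 6500)*(-50073 + 15582) = -285955/44*(-34491) = 9862873905/44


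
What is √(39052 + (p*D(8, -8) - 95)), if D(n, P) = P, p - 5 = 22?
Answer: √38741 ≈ 196.83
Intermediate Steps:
p = 27 (p = 5 + 22 = 27)
√(39052 + (p*D(8, -8) - 95)) = √(39052 + (27*(-8) - 95)) = √(39052 + (-216 - 95)) = √(39052 - 311) = √38741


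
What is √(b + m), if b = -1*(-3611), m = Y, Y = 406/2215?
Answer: √17717277765/2215 ≈ 60.093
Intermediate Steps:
Y = 406/2215 (Y = 406*(1/2215) = 406/2215 ≈ 0.18330)
m = 406/2215 ≈ 0.18330
b = 3611
√(b + m) = √(3611 + 406/2215) = √(7998771/2215) = √17717277765/2215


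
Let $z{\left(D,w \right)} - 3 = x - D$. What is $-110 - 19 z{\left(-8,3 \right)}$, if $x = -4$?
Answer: $-243$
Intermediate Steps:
$z{\left(D,w \right)} = -1 - D$ ($z{\left(D,w \right)} = 3 - \left(4 + D\right) = -1 - D$)
$-110 - 19 z{\left(-8,3 \right)} = -110 - 19 \left(-1 - -8\right) = -110 - 19 \left(-1 + 8\right) = -110 - 133 = -243$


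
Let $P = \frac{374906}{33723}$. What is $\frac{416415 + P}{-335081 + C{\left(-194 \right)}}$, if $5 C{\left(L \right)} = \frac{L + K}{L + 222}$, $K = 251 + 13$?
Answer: $- \frac{28086275902}{22599839403} \approx -1.2428$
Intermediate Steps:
$K = 264$
$C{\left(L \right)} = \frac{264 + L}{5 \left(222 + L\right)}$ ($C{\left(L \right)} = \frac{\left(L + 264\right) \frac{1}{L + 222}}{5} = \frac{\left(264 + L\right) \frac{1}{222 + L}}{5} = \frac{\frac{1}{222 + L} \left(264 + L\right)}{5} = \frac{264 + L}{5 \left(222 + L\right)}$)
$P = \frac{374906}{33723}$ ($P = 374906 \cdot \frac{1}{33723} = \frac{374906}{33723} \approx 11.117$)
$\frac{416415 + P}{-335081 + C{\left(-194 \right)}} = \frac{416415 + \frac{374906}{33723}}{-335081 + \frac{264 - 194}{5 \left(222 - 194\right)}} = \frac{14043137951}{33723 \left(-335081 + \frac{1}{5} \cdot \frac{1}{28} \cdot 70\right)} = \frac{14043137951}{33723 \left(-335081 + \frac{1}{2}\right)} = \frac{14043137951}{33723 \left(- \frac{670161}{2}\right)} = \frac{14043137951}{33723} \left(- \frac{2}{670161}\right) = - \frac{28086275902}{22599839403}$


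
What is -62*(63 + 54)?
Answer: -7254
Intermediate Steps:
-62*(63 + 54) = -62*117 = -7254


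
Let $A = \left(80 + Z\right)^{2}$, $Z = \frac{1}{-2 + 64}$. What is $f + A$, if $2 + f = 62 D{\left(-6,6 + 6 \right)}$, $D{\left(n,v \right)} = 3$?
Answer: $\frac{25318817}{3844} \approx 6586.6$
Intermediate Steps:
$Z = \frac{1}{62} \approx 0.016129$
$A = \frac{24611521}{3844}$ ($A = \left(80 + \frac{1}{62}\right)^{2} = \left(\frac{4961}{62}\right)^{2} = \frac{24611521}{3844} \approx 6402.6$)
$f = 184$ ($f = -2 + 62 \cdot 3 = -2 + 186 = 184$)
$f + A = 184 + \frac{24611521}{3844} = \frac{25318817}{3844}$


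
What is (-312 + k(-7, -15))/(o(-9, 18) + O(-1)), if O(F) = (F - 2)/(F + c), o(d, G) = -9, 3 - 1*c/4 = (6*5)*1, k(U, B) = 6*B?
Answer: 7303/163 ≈ 44.804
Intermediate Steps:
c = -108 (c = 12 - 4*6*5 = 12 - 120 = -108)
O(F) = (-2 + F)/(-108 + F) (O(F) = (F - 2)/(F - 108) = (-2 + F)/(-108 + F))
(-312 + k(-7, -15))/(o(-9, 18) + O(-1)) = (-312 + 6*(-15))/(-9 + (-2 - 1)/(-108 - 1)) = (-312 - 90)/(-9 - 3/(-109)) = -402/(-9 - 1/109*(-3)) = -402/(-9 + 3/109) = -402/(-978/109) = -402*(-109/978) = 7303/163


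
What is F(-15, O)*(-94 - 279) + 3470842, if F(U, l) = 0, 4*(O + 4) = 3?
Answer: 3470842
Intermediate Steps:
O = -13/4 (O = -4 + (¼)*3 = -4 + ¾ = -13/4 ≈ -3.2500)
F(-15, O)*(-94 - 279) + 3470842 = 0*(-94 - 279) + 3470842 = 0*(-373) + 3470842 = 0 + 3470842 = 3470842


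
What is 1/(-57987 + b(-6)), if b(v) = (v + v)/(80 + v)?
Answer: -37/2145525 ≈ -1.7245e-5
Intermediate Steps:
b(v) = 2*v/(80 + v) (b(v) = (2*v)/(80 + v) = 2*v/(80 + v))
1/(-57987 + b(-6)) = 1/(-57987 + 2*(-6)/(80 - 6)) = 1/(-57987 + 2*(-6)/74) = 1/(-57987 + 2*(-6)*(1/74)) = 1/(-57987 - 6/37) = 1/(-2145525/37) = -37/2145525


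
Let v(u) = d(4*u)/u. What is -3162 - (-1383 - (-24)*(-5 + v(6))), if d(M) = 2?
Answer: -1667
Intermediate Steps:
v(u) = 2/u
-3162 - (-1383 - (-24)*(-5 + v(6))) = -3162 - (-1383 - (-24)*(-5 + 2/6)) = -3162 - (-1383 - (-24)*(-5 + 2*(⅙))) = -3162 - (-1383 - (-24)*(-5 + ⅓)) = -3162 - (-1383 - (-24)*(-14)/3) = -3162 - (-1383 - 1*112) = -3162 - (-1383 - 112) = -3162 - 1*(-1495) = -3162 + 1495 = -1667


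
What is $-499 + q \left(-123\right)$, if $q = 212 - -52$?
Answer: $-32971$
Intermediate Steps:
$q = 264$ ($q = 212 + 52 = 264$)
$-499 + q \left(-123\right) = -499 + 264 \left(-123\right) = -499 - 32472 = -32971$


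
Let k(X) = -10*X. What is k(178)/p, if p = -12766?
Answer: 890/6383 ≈ 0.13943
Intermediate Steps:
k(178)/p = -10*178/(-12766) = -1780*(-1/12766) = 890/6383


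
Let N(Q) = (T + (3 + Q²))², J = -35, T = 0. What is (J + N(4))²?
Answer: 106276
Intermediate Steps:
N(Q) = (3 + Q²)² (N(Q) = (0 + (3 + Q²))² = (3 + Q²)²)
(J + N(4))² = (-35 + (3 + 4²)²)² = (-35 + (3 + 16)²)² = (-35 + 19²)² = (-35 + 361)² = 326² = 106276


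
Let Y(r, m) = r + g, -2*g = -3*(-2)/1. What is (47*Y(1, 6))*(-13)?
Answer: 1222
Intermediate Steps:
g = -3 (g = -(-3*(-2))/(2*1) = -3 ≈ -3.0000)
Y(r, m) = -3 + r (Y(r, m) = r - 3 = -3 + r)
(47*Y(1, 6))*(-13) = (47*(-3 + 1))*(-13) = (47*(-2))*(-13) = -94*(-13) = 1222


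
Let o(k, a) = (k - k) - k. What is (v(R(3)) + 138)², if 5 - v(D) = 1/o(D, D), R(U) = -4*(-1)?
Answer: 328329/16 ≈ 20521.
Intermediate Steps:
R(U) = 4
o(k, a) = -k (o(k, a) = 0 - k = -k)
v(D) = 5 + 1/D (v(D) = 5 - 1/((-D)) = 5 - (-1)/D = 5 + 1/D)
(v(R(3)) + 138)² = ((5 + 1/4) + 138)² = ((5 + ¼) + 138)² = (21/4 + 138)² = (573/4)² = 328329/16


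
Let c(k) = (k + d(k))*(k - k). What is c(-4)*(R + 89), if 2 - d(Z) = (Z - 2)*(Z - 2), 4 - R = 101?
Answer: 0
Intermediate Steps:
R = -97 (R = 4 - 1*101 = 4 - 101 = -97)
d(Z) = 2 - (-2 + Z)² (d(Z) = 2 - (Z - 2)*(Z - 2) = 2 - (-2 + Z)*(-2 + Z) = 2 - (-2 + Z)²)
c(k) = 0 (c(k) = (k + (2 - (-2 + k)²))*(k - k) = (2 + k - (-2 + k)²)*0 = 0)
c(-4)*(R + 89) = 0*(-97 + 89) = 0*(-8) = 0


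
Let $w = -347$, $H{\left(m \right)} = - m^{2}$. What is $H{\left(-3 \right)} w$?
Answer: $3123$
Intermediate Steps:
$H{\left(-3 \right)} w = - \left(-3\right)^{2} \left(-347\right) = \left(-1\right) 9 \left(-347\right) = \left(-9\right) \left(-347\right) = 3123$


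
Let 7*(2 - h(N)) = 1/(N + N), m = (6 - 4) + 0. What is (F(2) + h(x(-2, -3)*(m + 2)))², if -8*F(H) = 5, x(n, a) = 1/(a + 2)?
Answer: 1521/784 ≈ 1.9401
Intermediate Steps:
x(n, a) = 1/(2 + a)
m = 2 (m = 2 + 0 = 2)
F(H) = -5/8 (F(H) = -⅛*5 = -5/8)
h(N) = 2 - 1/(14*N) (h(N) = 2 - 1/(7*(N + N)) = 2 - 1/(2*N)/7 = 2 - 1/(14*N))
(F(2) + h(x(-2, -3)*(m + 2)))² = (-5/8 + (2 - (2 - 3)/(2 + 2)/14))² = (-5/8 + (2 - 1/(14*(4/(-1)))))² = (-5/8 + (2 - 1/(14*((-1*4)))))² = (-5/8 + (2 - 1/14/(-4)))² = (-5/8 + (2 - 1/14*(-¼)))² = (-5/8 + (2 + 1/56))² = (-5/8 + 113/56)² = (39/28)² = 1521/784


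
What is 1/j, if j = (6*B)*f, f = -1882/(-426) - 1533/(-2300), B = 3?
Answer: 81650/7472487 ≈ 0.010927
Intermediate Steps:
f = 2490829/489900 (f = -1882*(-1/426) - 1533*(-1/2300) = 941/213 + 1533/2300 = 2490829/489900 ≈ 5.0844)
j = 7472487/81650 (j = (6*3)*(2490829/489900) = 18*(2490829/489900) = 7472487/81650 ≈ 91.519)
1/j = 1/(7472487/81650) = 81650/7472487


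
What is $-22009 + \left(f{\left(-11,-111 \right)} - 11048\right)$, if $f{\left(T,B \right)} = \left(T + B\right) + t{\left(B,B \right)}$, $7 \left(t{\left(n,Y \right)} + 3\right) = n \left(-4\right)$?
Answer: $- \frac{231830}{7} \approx -33119.0$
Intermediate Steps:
$t{\left(n,Y \right)} = -3 - \frac{4 n}{7}$ ($t{\left(n,Y \right)} = -3 + \frac{n \left(-4\right)}{7} = -3 + \frac{\left(-4\right) n}{7} = -3 - \frac{4 n}{7}$)
$f{\left(T,B \right)} = -3 + T + \frac{3 B}{7}$ ($f{\left(T,B \right)} = \left(T + B\right) - \left(3 + \frac{4 B}{7}\right) = \left(B + T\right) - \left(3 + \frac{4 B}{7}\right) = -3 + T + \frac{3 B}{7}$)
$-22009 + \left(f{\left(-11,-111 \right)} - 11048\right) = -22009 - \frac{77767}{7} = - \frac{231830}{7}$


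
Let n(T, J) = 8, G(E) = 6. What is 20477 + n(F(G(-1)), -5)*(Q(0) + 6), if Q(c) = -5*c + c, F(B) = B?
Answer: 20525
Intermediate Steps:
Q(c) = -4*c
20477 + n(F(G(-1)), -5)*(Q(0) + 6) = 20477 + 8*(-4*0 + 6) = 20477 + 8*(0 + 6) = 20477 + 8*6 = 20477 + 48 = 20525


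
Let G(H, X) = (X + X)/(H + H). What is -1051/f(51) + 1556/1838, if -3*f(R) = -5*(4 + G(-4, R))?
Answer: 11726578/160825 ≈ 72.915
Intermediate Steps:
G(H, X) = X/H (G(H, X) = (2*X)/((2*H)) = (2*X)*(1/(2*H)) = X/H)
f(R) = 20/3 - 5*R/12 (f(R) = -(-5)*(4 + R/(-4))/3 = -(-5)*(4 + R*(-¼))/3 = -(-5)*(4 - R/4)/3 = -(-20 + 5*R/4)/3 = 20/3 - 5*R/12)
-1051/f(51) + 1556/1838 = -1051/(20/3 - 5/12*51) + 1556/1838 = -1051/(20/3 - 85/4) + 1556*(1/1838) = -1051/(-175/12) + 778/919 = -1051*(-12/175) + 778/919 = 12612/175 + 778/919 = 11726578/160825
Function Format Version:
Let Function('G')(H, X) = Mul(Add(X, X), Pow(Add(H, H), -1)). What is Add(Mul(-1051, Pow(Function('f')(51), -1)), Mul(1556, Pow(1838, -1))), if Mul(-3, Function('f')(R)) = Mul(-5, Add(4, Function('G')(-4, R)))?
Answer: Rational(11726578, 160825) ≈ 72.915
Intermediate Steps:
Function('G')(H, X) = Mul(X, Pow(H, -1)) (Function('G')(H, X) = Mul(Mul(2, X), Pow(Mul(2, H), -1)) = Mul(Mul(2, X), Mul(Rational(1, 2), Pow(H, -1))) = Mul(X, Pow(H, -1)))
Function('f')(R) = Add(Rational(20, 3), Mul(Rational(-5, 12), R)) (Function('f')(R) = Mul(Rational(-1, 3), Mul(-5, Add(4, Mul(R, Pow(-4, -1))))) = Mul(Rational(-1, 3), Mul(-5, Add(4, Mul(R, Rational(-1, 4))))) = Mul(Rational(-1, 3), Mul(-5, Add(4, Mul(Rational(-1, 4), R)))) = Mul(Rational(-1, 3), Add(-20, Mul(Rational(5, 4), R))) = Add(Rational(20, 3), Mul(Rational(-5, 12), R)))
Add(Mul(-1051, Pow(Function('f')(51), -1)), Mul(1556, Pow(1838, -1))) = Add(Mul(-1051, Pow(Add(Rational(20, 3), Mul(Rational(-5, 12), 51)), -1)), Mul(1556, Pow(1838, -1))) = Add(Mul(-1051, Pow(Add(Rational(20, 3), Rational(-85, 4)), -1)), Mul(1556, Rational(1, 1838))) = Add(Mul(-1051, Pow(Rational(-175, 12), -1)), Rational(778, 919)) = Add(Mul(-1051, Rational(-12, 175)), Rational(778, 919)) = Add(Rational(12612, 175), Rational(778, 919)) = Rational(11726578, 160825)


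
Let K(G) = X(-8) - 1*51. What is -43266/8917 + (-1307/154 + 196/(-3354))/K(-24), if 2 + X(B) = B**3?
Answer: -6293512501093/1301130921090 ≈ -4.8370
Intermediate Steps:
X(B) = -2 + B**3
K(G) = -565 (K(G) = (-2 + (-8)**3) - 1*51 = (-2 - 512) - 51 = -514 - 51 = -565)
-43266/8917 + (-1307/154 + 196/(-3354))/K(-24) = -43266/8917 + (-1307/154 + 196/(-3354))/(-565) = -43266*1/8917 + (-1307*1/154 + 196*(-1/3354))*(-1/565) = -43266/8917 + (-1307/154 - 98/1677)*(-1/565) = -43266/8917 - 2206931/258258*(-1/565) = -43266/8917 + 2206931/145915770 = -6293512501093/1301130921090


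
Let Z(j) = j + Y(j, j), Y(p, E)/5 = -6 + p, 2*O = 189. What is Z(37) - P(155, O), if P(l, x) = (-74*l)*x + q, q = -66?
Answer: 1084173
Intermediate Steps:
O = 189/2 (O = (½)*189 = 189/2 ≈ 94.500)
P(l, x) = -66 - 74*l*x (P(l, x) = (-74*l)*x - 66 = -74*l*x - 66 = -66 - 74*l*x)
Y(p, E) = -30 + 5*p (Y(p, E) = 5*(-6 + p) = -30 + 5*p)
Z(j) = -30 + 6*j (Z(j) = j + (-30 + 5*j) = -30 + 6*j)
Z(37) - P(155, O) = (-30 + 6*37) - (-66 - 74*155*189/2) = (-30 + 222) - (-66 - 1083915) = 192 - 1*(-1083981) = 192 + 1083981 = 1084173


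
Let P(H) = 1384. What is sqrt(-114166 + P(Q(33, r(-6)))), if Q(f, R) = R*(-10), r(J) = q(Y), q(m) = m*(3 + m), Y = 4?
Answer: I*sqrt(112782) ≈ 335.83*I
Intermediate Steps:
r(J) = 28 (r(J) = 4*(3 + 4) = 4*7 = 28)
Q(f, R) = -10*R
sqrt(-114166 + P(Q(33, r(-6)))) = sqrt(-114166 + 1384) = sqrt(-112782) = I*sqrt(112782)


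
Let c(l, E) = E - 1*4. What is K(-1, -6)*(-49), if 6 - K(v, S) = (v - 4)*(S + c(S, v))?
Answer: 2401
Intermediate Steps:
c(l, E) = -4 + E (c(l, E) = E - 4 = -4 + E)
K(v, S) = 6 - (-4 + v)*(-4 + S + v) (K(v, S) = 6 - (v - 4)*(S + (-4 + v)) = 6 - (-4 + v)*(-4 + S + v))
K(-1, -6)*(-49) = (-10 - 1*(-1)² + 4*(-6) + 8*(-1) - 1*(-6)*(-1))*(-49) = (-10 - 1*1 - 24 - 8 - 6)*(-49) = (-10 - 1 - 24 - 8 - 6)*(-49) = -49*(-49) = 2401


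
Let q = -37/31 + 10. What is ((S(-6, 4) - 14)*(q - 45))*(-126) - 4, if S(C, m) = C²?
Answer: 3110060/31 ≈ 1.0032e+5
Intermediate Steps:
q = 273/31 (q = -37*1/31 + 10 = -37/31 + 10 = 273/31 ≈ 8.8065)
((S(-6, 4) - 14)*(q - 45))*(-126) - 4 = (((-6)² - 14)*(273/31 - 45))*(-126) - 4 = ((36 - 14)*(-1122/31))*(-126) - 4 = (22*(-1122/31))*(-126) - 4 = -24684/31*(-126) - 4 = 3110184/31 - 4 = 3110060/31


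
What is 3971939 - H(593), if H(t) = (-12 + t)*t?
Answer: 3627406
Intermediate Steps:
H(t) = t*(-12 + t)
3971939 - H(593) = 3971939 - 593*(-12 + 593) = 3971939 - 593*581 = 3971939 - 1*344533 = 3971939 - 344533 = 3627406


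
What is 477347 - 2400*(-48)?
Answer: 592547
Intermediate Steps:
477347 - 2400*(-48) = 477347 + 115200 = 592547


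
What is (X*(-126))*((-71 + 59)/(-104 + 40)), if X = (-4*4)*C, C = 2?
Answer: 756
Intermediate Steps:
X = -32 (X = -4*4*2 = -16*2 = -32)
(X*(-126))*((-71 + 59)/(-104 + 40)) = (-32*(-126))*((-71 + 59)/(-104 + 40)) = 4032*(-12/(-64)) = 4032*(-12*(-1/64)) = 4032*(3/16) = 756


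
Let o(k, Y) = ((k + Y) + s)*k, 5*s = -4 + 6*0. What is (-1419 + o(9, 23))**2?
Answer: 32387481/25 ≈ 1.2955e+6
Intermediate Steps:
s = -4/5 (s = (-4 + 6*0)/5 = (-4 + 0)/5 = (1/5)*(-4) = -4/5 ≈ -0.80000)
o(k, Y) = k*(-4/5 + Y + k) (o(k, Y) = ((k + Y) - 4/5)*k = ((Y + k) - 4/5)*k = (-4/5 + Y + k)*k = k*(-4/5 + Y + k))
(-1419 + o(9, 23))**2 = (-1419 + (1/5)*9*(-4 + 5*23 + 5*9))**2 = (-1419 + (1/5)*9*(-4 + 115 + 45))**2 = (-1419 + (1/5)*9*156)**2 = (-1419 + 1404/5)**2 = (-5691/5)**2 = 32387481/25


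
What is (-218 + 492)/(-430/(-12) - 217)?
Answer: -1644/1087 ≈ -1.5124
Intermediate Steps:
(-218 + 492)/(-430/(-12) - 217) = 274/(-430*(-1/12) - 217) = 274/(215/6 - 217) = 274/(-1087/6) = 274*(-6/1087) = -1644/1087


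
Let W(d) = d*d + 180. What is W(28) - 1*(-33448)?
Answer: 34412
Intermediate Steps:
W(d) = 180 + d² (W(d) = d² + 180 = 180 + d²)
W(28) - 1*(-33448) = (180 + 28²) - 1*(-33448) = (180 + 784) + 33448 = 964 + 33448 = 34412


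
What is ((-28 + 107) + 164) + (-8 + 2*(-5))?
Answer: 225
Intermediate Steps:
((-28 + 107) + 164) + (-8 + 2*(-5)) = (79 + 164) + (-8 - 10) = 243 - 18 = 225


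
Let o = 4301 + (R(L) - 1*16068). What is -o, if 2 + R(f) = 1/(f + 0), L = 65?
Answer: 764984/65 ≈ 11769.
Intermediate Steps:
R(f) = -2 + 1/f (R(f) = -2 + 1/(f + 0) = -2 + 1/f)
o = -764984/65 (o = 4301 + ((-2 + 1/65) - 1*16068) = 4301 + ((-2 + 1/65) - 16068) = 4301 + (-129/65 - 16068) = 4301 - 1044549/65 = -764984/65 ≈ -11769.)
-o = -1*(-764984/65) = 764984/65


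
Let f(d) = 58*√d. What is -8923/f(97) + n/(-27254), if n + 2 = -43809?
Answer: 43811/27254 - 8923*√97/5626 ≈ -14.013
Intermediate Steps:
n = -43811 (n = -2 - 43809 = -43811)
-8923/f(97) + n/(-27254) = -8923*√97/5626 - 43811/(-27254) = -8923*√97/5626 - 43811*(-1/27254) = -8923*√97/5626 + 43811/27254 = 43811/27254 - 8923*√97/5626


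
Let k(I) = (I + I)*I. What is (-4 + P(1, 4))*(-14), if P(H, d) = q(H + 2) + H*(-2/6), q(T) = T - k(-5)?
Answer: 2156/3 ≈ 718.67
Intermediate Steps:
k(I) = 2*I**2 (k(I) = (2*I)*I = 2*I**2)
q(T) = -50 + T (q(T) = T - 2*(-5)**2 = T - 2*25 = T - 1*50 = T - 50 = -50 + T)
P(H, d) = -48 + 2*H/3 (P(H, d) = (-50 + (H + 2)) + H*(-2/6) = (-50 + (2 + H)) + H*(-2*1/6) = (-48 + H) + H*(-1/3) = (-48 + H) - H/3 = -48 + 2*H/3)
(-4 + P(1, 4))*(-14) = (-4 + (-48 + (2/3)*1))*(-14) = (-4 + (-48 + 2/3))*(-14) = (-4 - 142/3)*(-14) = -154/3*(-14) = 2156/3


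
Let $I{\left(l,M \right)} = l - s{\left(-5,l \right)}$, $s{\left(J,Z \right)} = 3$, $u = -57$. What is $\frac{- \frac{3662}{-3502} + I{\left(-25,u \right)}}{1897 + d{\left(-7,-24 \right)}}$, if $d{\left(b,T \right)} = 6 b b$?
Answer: $- \frac{47197}{3836441} \approx -0.012302$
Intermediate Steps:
$d{\left(b,T \right)} = 6 b^{2}$
$I{\left(l,M \right)} = -3 + l$ ($I{\left(l,M \right)} = l - 3 = -3 + l$)
$\frac{- \frac{3662}{-3502} + I{\left(-25,u \right)}}{1897 + d{\left(-7,-24 \right)}} = \frac{- \frac{3662}{-3502} - 28}{1897 + 6 \left(-7\right)^{2}} = \frac{\left(-3662\right) \left(- \frac{1}{3502}\right) - 28}{1897 + 6 \cdot 49} = \frac{\frac{1831}{1751} - 28}{1897 + 294} = - \frac{47197}{1751 \cdot 2191} = \left(- \frac{47197}{1751}\right) \frac{1}{2191} = - \frac{47197}{3836441}$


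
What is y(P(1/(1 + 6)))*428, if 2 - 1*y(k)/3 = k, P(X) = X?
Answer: 16692/7 ≈ 2384.6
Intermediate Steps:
y(k) = 6 - 3*k
y(P(1/(1 + 6)))*428 = (6 - 3/(1 + 6))*428 = (6 - 3/7)*428 = (39/7)*428 = 16692/7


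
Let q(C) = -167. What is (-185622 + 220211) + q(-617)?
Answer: 34422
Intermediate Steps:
(-185622 + 220211) + q(-617) = (-185622 + 220211) - 167 = 34589 - 167 = 34422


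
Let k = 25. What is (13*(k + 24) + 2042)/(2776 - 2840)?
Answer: -2679/64 ≈ -41.859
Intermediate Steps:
(13*(k + 24) + 2042)/(2776 - 2840) = (13*(25 + 24) + 2042)/(2776 - 2840) = (13*49 + 2042)/(-64) = (637 + 2042)*(-1/64) = 2679*(-1/64) = -2679/64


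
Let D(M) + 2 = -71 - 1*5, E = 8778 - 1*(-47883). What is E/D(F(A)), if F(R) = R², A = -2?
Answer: -18887/26 ≈ -726.42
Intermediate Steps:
E = 56661 (E = 8778 + 47883 = 56661)
D(M) = -78 (D(M) = -2 + (-71 - 1*5) = -2 + (-71 - 5) = -2 - 76 = -78)
E/D(F(A)) = 56661/(-78) = 56661*(-1/78) = -18887/26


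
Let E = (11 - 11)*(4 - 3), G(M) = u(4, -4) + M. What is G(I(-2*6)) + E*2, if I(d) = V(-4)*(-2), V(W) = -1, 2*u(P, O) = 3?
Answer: 7/2 ≈ 3.5000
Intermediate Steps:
u(P, O) = 3/2 (u(P, O) = (1/2)*3 = 3/2)
I(d) = 2 (I(d) = -1*(-2) = 2)
G(M) = 3/2 + M
E = 0 (E = 0*1 = 0)
G(I(-2*6)) + E*2 = (3/2 + 2) + 0*2 = 7/2 + 0 = 7/2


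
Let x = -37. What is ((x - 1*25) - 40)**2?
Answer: 10404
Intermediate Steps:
((x - 1*25) - 40)**2 = ((-37 - 1*25) - 40)**2 = ((-37 - 25) - 40)**2 = (-62 - 40)**2 = (-102)**2 = 10404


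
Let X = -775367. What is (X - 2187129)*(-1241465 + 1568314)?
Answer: -968288855104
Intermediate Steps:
(X - 2187129)*(-1241465 + 1568314) = (-775367 - 2187129)*(-1241465 + 1568314) = -2962496*326849 = -968288855104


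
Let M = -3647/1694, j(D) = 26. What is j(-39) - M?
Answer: 6813/242 ≈ 28.153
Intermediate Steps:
M = -521/242 (M = -3647*1/1694 = -521/242 ≈ -2.1529)
j(-39) - M = 26 - 1*(-521/242) = 26 + 521/242 = 6813/242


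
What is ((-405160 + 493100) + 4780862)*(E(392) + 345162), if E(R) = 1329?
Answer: 1686996073782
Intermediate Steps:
((-405160 + 493100) + 4780862)*(E(392) + 345162) = ((-405160 + 493100) + 4780862)*(1329 + 345162) = (87940 + 4780862)*346491 = 4868802*346491 = 1686996073782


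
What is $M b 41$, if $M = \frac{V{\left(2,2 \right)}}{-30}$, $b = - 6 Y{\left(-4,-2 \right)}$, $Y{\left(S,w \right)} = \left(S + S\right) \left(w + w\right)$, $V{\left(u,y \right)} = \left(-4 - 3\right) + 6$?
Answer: $- \frac{1312}{5} \approx -262.4$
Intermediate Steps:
$V{\left(u,y \right)} = -1$ ($V{\left(u,y \right)} = -7 + 6 = -1$)
$Y{\left(S,w \right)} = 4 S w$ ($Y{\left(S,w \right)} = 2 S 2 w = 4 S w$)
$b = -192$ ($b = - 6 \cdot 4 \left(-4\right) \left(-2\right) = \left(-6\right) 32 = -192$)
$M = \frac{1}{30}$ ($M = - \frac{1}{-30} = \left(-1\right) \left(- \frac{1}{30}\right) = \frac{1}{30} \approx 0.033333$)
$M b 41 = \frac{1}{30} \left(-192\right) 41 = \left(- \frac{32}{5}\right) 41 = - \frac{1312}{5}$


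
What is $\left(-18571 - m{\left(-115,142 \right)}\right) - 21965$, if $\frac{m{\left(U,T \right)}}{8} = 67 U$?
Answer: $21104$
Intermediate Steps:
$m{\left(U,T \right)} = 536 U$ ($m{\left(U,T \right)} = 8 \cdot 67 U = 536 U$)
$\left(-18571 - m{\left(-115,142 \right)}\right) - 21965 = \left(-18571 - 536 \left(-115\right)\right) - 21965 = \left(-18571 - -61640\right) - 21965 = \left(-18571 + 61640\right) - 21965 = 43069 - 21965 = 21104$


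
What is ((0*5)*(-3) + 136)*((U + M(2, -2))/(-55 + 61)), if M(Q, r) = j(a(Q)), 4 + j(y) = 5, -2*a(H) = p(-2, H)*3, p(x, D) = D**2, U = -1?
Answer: 0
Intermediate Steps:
a(H) = -3*H**2/2 (a(H) = -H**2*3/2 = -3*H**2/2)
j(y) = 1 (j(y) = -4 + 5 = 1)
M(Q, r) = 1
((0*5)*(-3) + 136)*((U + M(2, -2))/(-55 + 61)) = ((0*5)*(-3) + 136)*((-1 + 1)/(-55 + 61)) = (0*(-3) + 136)*(0/6) = (0 + 136)*(0*(1/6)) = 136*0 = 0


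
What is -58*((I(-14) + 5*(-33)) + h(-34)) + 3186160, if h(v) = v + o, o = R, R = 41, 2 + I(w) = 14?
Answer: 3194628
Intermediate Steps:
I(w) = 12 (I(w) = -2 + 14 = 12)
o = 41
h(v) = 41 + v (h(v) = v + 41 = 41 + v)
-58*((I(-14) + 5*(-33)) + h(-34)) + 3186160 = -58*((12 + 5*(-33)) + (41 - 34)) + 3186160 = -58*((12 - 165) + 7) + 3186160 = -58*(-153 + 7) + 3186160 = -58*(-146) + 3186160 = 8468 + 3186160 = 3194628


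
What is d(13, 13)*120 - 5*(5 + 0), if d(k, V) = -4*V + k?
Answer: -4705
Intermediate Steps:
d(k, V) = k - 4*V
d(13, 13)*120 - 5*(5 + 0) = (13 - 4*13)*120 - 5*(5 + 0) = (13 - 52)*120 - 5*5 = -39*120 - 25 = -4680 - 25 = -4705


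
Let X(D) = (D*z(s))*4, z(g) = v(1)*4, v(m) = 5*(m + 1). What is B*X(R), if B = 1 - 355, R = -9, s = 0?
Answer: 509760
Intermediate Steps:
v(m) = 5 + 5*m (v(m) = 5*(1 + m) = 5 + 5*m)
z(g) = 40 (z(g) = (5 + 5*1)*4 = (5 + 5)*4 = 10*4 = 40)
X(D) = 160*D (X(D) = (D*40)*4 = (40*D)*4 = 160*D)
B = -354
B*X(R) = -56640*(-9) = -354*(-1440) = 509760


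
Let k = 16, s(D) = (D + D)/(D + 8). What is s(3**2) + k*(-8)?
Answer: -2158/17 ≈ -126.94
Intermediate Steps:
s(D) = 2*D/(8 + D) (s(D) = (2*D)/(8 + D) = 2*D/(8 + D))
s(3**2) + k*(-8) = 2*3**2/(8 + 3**2) + 16*(-8) = 2*9/(8 + 9) - 128 = 2*9/17 - 128 = 2*9*(1/17) - 128 = 18/17 - 128 = -2158/17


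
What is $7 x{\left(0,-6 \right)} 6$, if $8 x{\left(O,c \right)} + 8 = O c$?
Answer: $-42$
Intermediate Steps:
$x{\left(O,c \right)} = -1 + \frac{O c}{8}$
$7 x{\left(0,-6 \right)} 6 = 7 \left(-1 + \frac{1}{8} \cdot 0 \left(-6\right)\right) 6 = 7 \left(-1 + 0\right) 6 = 7 \left(-1\right) 6 = \left(-7\right) 6 = -42$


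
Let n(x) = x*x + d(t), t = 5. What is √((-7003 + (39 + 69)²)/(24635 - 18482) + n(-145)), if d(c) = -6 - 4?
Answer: 2*√198911039817/6153 ≈ 144.97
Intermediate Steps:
d(c) = -10
n(x) = -10 + x² (n(x) = x*x - 10 = x² - 10 = -10 + x²)
√((-7003 + (39 + 69)²)/(24635 - 18482) + n(-145)) = √((-7003 + (39 + 69)²)/(24635 - 18482) + (-10 + (-145)²)) = √((-7003 + 108²)/6153 + (-10 + 21025)) = √((-7003 + 11664)*(1/6153) + 21015) = √(4661*(1/6153) + 21015) = √(4661/6153 + 21015) = √(129309956/6153) = 2*√198911039817/6153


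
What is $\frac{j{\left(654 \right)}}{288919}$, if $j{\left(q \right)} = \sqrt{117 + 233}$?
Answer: $\frac{5 \sqrt{14}}{288919} \approx 6.4753 \cdot 10^{-5}$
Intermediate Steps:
$j{\left(q \right)} = 5 \sqrt{14}$ ($j{\left(q \right)} = \sqrt{350} = 5 \sqrt{14}$)
$\frac{j{\left(654 \right)}}{288919} = \frac{5 \sqrt{14}}{288919}$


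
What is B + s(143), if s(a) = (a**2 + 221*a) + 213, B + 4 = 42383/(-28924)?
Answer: 1511554781/28924 ≈ 52260.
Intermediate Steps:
B = -158079/28924 (B = -4 + 42383/(-28924) = -4 + 42383*(-1/28924) = -4 - 42383/28924 = -158079/28924 ≈ -5.4653)
s(a) = 213 + a**2 + 221*a
B + s(143) = -158079/28924 + (213 + 143**2 + 221*143) = -158079/28924 + (213 + 20449 + 31603) = -158079/28924 + 52265 = 1511554781/28924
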